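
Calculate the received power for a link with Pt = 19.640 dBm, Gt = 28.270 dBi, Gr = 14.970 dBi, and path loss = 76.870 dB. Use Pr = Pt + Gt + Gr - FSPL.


Pr = 19.640 + 28.270 + 14.970 - 76.870 = -13.99 dBm

-13.99 dBm


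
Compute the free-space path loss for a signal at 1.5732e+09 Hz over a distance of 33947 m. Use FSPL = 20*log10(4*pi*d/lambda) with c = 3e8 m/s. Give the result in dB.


lambda = c / f = 3.0000e+08 / 1.5732e+09 = 0.1906941 m
FSPL = 20 * log10(4*pi*33947/0.1906941) = 127.0 dB

127.0 dB


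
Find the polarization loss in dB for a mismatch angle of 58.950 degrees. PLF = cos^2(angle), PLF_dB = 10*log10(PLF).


PLF_linear = cos^2(58.950 deg) = 0.2660351
PLF_dB = 10 * log10(0.2660351) = -5.751 dB

-5.751 dB


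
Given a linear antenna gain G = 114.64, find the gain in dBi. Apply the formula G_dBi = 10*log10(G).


G_dBi = 10 * log10(114.64) = 20.59 dBi

20.59 dBi


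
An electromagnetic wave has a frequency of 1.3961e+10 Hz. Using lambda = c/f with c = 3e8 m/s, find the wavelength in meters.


lambda = c / f = 3.0000e+08 / 1.3961e+10 = 0.02149 m

0.02149 m


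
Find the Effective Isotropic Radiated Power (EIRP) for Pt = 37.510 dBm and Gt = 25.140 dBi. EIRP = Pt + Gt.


EIRP = Pt + Gt = 37.510 + 25.140 = 62.65 dBm

62.65 dBm


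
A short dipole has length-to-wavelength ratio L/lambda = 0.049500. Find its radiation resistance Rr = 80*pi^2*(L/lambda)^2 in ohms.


Rr = 80 * pi^2 * (0.049500)^2 = 80 * 9.869604 * 2.450250e-03 = 1.935 ohm

1.935 ohm


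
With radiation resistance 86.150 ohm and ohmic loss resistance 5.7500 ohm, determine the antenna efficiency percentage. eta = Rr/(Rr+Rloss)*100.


eta = 86.150 / (86.150 + 5.7500) * 100 = 93.74%

93.74%


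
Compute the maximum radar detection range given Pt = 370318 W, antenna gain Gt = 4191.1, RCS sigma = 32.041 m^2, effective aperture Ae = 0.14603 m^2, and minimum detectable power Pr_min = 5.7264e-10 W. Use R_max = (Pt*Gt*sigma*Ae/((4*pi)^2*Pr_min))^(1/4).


R^4 = 370318*4191.1*32.041*0.14603 / ((4*pi)^2 * 5.7264e-10) = 8.030629e+16
R_max = 8.030629e+16^0.25 = 16834 m

16834 m


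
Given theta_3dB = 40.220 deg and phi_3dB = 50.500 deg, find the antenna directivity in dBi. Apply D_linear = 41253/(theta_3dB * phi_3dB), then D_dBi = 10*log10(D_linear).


D_linear = 41253 / (40.220 * 50.500) = 20.31057
D_dBi = 10 * log10(20.31057) = 13.08 dBi

13.08 dBi


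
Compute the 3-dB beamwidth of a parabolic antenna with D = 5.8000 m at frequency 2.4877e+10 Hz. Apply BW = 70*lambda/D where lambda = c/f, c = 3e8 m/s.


lambda = c / f = 3.0000e+08 / 2.4877e+10 = 0.01205933 m
BW = 70 * 0.01205933 / 5.8000 = 0.1455 deg

0.1455 deg


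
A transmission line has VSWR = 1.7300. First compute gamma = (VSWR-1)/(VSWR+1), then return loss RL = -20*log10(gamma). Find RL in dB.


gamma = (1.7300 - 1) / (1.7300 + 1) = 0.2673993
RL = -20 * log10(0.2673993) = 11.46 dB

11.46 dB


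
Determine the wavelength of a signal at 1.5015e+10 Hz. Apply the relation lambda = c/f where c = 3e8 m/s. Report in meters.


lambda = c / f = 3.0000e+08 / 1.5015e+10 = 0.01998 m

0.01998 m


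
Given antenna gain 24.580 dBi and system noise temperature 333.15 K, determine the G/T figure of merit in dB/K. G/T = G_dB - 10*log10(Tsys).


G/T = 24.580 - 10*log10(333.15) = 24.580 - 25.22640 = -0.6464 dB/K

-0.6464 dB/K


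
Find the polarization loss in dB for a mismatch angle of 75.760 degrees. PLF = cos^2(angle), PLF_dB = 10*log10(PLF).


PLF_linear = cos^2(75.760 deg) = 0.06050819
PLF_dB = 10 * log10(0.06050819) = -12.18 dB

-12.18 dB


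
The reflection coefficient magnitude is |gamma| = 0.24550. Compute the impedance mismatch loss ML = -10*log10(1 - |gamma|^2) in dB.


ML = -10 * log10(1 - 0.24550^2) = -10 * log10(0.93972975) = 0.2700 dB

0.2700 dB


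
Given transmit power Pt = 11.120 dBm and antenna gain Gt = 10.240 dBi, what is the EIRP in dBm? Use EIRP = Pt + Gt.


EIRP = Pt + Gt = 11.120 + 10.240 = 21.36 dBm

21.36 dBm


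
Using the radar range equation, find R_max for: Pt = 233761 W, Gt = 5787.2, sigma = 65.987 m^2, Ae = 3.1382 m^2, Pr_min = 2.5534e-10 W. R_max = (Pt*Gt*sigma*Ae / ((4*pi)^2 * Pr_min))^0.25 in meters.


R^4 = 233761*5787.2*65.987*3.1382 / ((4*pi)^2 * 2.5534e-10) = 6.947699e+18
R_max = 6.947699e+18^0.25 = 51341 m

51341 m


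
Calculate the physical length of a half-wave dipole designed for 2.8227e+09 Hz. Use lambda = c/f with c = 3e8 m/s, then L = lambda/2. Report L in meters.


lambda = c / f = 3.0000e+08 / 2.8227e+09 = 0.1062812 m
L = lambda / 2 = 0.1062812 / 2 = 0.05314 m

0.05314 m


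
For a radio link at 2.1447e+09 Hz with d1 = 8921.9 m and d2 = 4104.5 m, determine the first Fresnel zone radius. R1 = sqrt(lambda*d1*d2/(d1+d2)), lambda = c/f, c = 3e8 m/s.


lambda = c / f = 3.0000e+08 / 2.1447e+09 = 0.1398797 m
R1 = sqrt(0.1398797 * 8921.9 * 4104.5 / (8921.9 + 4104.5)) = 19.83 m

19.83 m


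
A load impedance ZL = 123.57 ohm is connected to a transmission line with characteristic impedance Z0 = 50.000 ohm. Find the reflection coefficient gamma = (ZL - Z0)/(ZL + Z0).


gamma = (123.57 - 50.000) / (123.57 + 50.000) = 0.4239

0.4239


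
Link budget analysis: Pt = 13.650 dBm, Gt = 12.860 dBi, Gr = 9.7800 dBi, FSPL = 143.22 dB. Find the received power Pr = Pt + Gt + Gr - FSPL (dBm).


Pr = 13.650 + 12.860 + 9.7800 - 143.22 = -106.93 dBm

-106.93 dBm


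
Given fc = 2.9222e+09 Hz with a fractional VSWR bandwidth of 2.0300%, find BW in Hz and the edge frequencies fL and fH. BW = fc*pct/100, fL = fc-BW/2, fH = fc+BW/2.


BW = 2.9222e+09 * 2.0300/100 = 5.932066e+07 Hz
fL = 2.9222e+09 - 5.932066e+07/2 = 2.893e+09 Hz
fH = 2.9222e+09 + 5.932066e+07/2 = 2.952e+09 Hz

BW=5.932e+07 Hz, fL=2.893e+09 Hz, fH=2.952e+09 Hz


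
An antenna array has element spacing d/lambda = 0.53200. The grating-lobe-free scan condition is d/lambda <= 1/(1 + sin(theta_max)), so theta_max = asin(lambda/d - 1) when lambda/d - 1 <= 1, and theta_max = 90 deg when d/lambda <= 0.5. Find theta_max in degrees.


lambda/d - 1 = 1/0.53200 - 1 = 0.8796992
theta_max = asin(0.8796992) = 61.61 deg

61.61 deg


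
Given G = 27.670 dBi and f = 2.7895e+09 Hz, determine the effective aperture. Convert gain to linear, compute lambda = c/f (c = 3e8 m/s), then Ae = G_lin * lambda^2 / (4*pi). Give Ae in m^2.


lambda = c / f = 3.0000e+08 / 2.7895e+09 = 0.1075462 m
G_linear = 10^(27.670/10) = 584.7901
Ae = G_linear * lambda^2 / (4*pi) = 584.7901 * 0.1075462^2 / (4*pi) = 0.5382 m^2

0.5382 m^2


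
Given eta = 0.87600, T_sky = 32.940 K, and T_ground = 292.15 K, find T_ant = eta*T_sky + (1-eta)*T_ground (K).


T_ant = 0.87600 * 32.940 + (1 - 0.87600) * 292.15 = 65.08 K

65.08 K


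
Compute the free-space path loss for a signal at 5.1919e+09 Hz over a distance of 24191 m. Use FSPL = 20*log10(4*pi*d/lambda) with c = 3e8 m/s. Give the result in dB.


lambda = c / f = 3.0000e+08 / 5.1919e+09 = 0.05778231 m
FSPL = 20 * log10(4*pi*24191/0.05778231) = 134.4 dB

134.4 dB


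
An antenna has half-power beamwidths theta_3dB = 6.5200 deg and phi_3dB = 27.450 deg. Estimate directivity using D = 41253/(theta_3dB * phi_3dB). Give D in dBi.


D_linear = 41253 / (6.5200 * 27.450) = 230.4972
D_dBi = 10 * log10(230.4972) = 23.63 dBi

23.63 dBi


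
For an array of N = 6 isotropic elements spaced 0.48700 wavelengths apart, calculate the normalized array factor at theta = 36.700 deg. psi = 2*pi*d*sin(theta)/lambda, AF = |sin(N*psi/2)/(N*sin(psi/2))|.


psi = 2*pi*0.48700*sin(36.700 deg) = 1.828680 rad
AF = |sin(6*1.828680/2) / (6*sin(1.828680/2))| = 0.1505

0.1505


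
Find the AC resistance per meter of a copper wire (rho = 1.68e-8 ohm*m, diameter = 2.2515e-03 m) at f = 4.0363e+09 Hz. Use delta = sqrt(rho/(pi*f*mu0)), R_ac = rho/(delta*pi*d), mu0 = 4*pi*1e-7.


delta = sqrt(1.68e-8 / (pi * 4.0363e+09 * 4*pi*1e-7)) = 1.026793e-06 m
R_ac = 1.68e-8 / (1.026793e-06 * pi * 2.2515e-03) = 2.313 ohm/m

2.313 ohm/m


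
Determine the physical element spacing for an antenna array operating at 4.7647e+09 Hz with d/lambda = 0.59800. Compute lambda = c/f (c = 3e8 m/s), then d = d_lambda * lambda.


lambda = c / f = 3.0000e+08 / 4.7647e+09 = 0.06296304 m
d = 0.59800 * 0.06296304 = 0.03765 m

0.03765 m


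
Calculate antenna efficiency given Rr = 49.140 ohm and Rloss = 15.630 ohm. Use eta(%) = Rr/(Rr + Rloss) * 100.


eta = 49.140 / (49.140 + 15.630) * 100 = 75.87%

75.87%


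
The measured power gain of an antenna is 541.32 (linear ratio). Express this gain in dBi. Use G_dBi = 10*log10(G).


G_dBi = 10 * log10(541.32) = 27.33 dBi

27.33 dBi


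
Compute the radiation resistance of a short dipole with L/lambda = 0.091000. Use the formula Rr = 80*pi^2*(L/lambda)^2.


Rr = 80 * pi^2 * (0.091000)^2 = 80 * 9.869604 * 8.281000e-03 = 6.538 ohm

6.538 ohm


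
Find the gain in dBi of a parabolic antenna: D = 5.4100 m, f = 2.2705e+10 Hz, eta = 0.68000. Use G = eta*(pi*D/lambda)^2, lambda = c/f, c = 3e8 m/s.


lambda = c / f = 3.0000e+08 / 2.2705e+10 = 0.01321295 m
G_linear = 0.68000 * (pi * 5.4100 / 0.01321295)^2 = 1.125132e+06
G_dBi = 10 * log10(1.125132e+06) = 60.51 dBi

60.51 dBi


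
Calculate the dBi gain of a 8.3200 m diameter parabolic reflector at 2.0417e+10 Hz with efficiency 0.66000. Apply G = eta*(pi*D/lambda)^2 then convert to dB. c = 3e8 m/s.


lambda = c / f = 3.0000e+08 / 2.0417e+10 = 0.01469364 m
G_linear = 0.66000 * (pi * 8.3200 / 0.01469364)^2 = 2.088486e+06
G_dBi = 10 * log10(2.088486e+06) = 63.20 dBi

63.20 dBi


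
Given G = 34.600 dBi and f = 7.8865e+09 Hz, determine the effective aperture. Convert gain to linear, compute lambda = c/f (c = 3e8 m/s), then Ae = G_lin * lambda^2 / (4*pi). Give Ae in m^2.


lambda = c / f = 3.0000e+08 / 7.8865e+09 = 0.03803969 m
G_linear = 10^(34.600/10) = 2884.032
Ae = G_linear * lambda^2 / (4*pi) = 2884.032 * 0.03803969^2 / (4*pi) = 0.3321 m^2

0.3321 m^2


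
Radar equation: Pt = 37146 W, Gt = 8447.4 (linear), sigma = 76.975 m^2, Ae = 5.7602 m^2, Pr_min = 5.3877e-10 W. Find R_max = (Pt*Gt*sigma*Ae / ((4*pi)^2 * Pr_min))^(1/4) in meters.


R^4 = 37146*8447.4*76.975*5.7602 / ((4*pi)^2 * 5.3877e-10) = 1.635307e+18
R_max = 1.635307e+18^0.25 = 35760 m

35760 m


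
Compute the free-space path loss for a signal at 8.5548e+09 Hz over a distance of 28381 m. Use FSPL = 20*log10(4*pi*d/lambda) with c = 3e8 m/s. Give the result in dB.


lambda = c / f = 3.0000e+08 / 8.5548e+09 = 0.03506803 m
FSPL = 20 * log10(4*pi*28381/0.03506803) = 140.1 dB

140.1 dB


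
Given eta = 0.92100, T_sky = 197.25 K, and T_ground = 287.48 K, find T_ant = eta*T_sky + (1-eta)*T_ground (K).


T_ant = 0.92100 * 197.25 + (1 - 0.92100) * 287.48 = 204.4 K

204.4 K


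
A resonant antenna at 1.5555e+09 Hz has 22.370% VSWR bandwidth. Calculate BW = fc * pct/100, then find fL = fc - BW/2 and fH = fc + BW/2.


BW = 1.5555e+09 * 22.370/100 = 3.479654e+08 Hz
fL = 1.5555e+09 - 3.479654e+08/2 = 1.382e+09 Hz
fH = 1.5555e+09 + 3.479654e+08/2 = 1.729e+09 Hz

BW=3.480e+08 Hz, fL=1.382e+09 Hz, fH=1.729e+09 Hz


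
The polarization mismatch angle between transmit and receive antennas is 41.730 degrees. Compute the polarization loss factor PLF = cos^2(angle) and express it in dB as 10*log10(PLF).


PLF_linear = cos^2(41.730 deg) = 0.5569484
PLF_dB = 10 * log10(0.5569484) = -2.542 dB

-2.542 dB


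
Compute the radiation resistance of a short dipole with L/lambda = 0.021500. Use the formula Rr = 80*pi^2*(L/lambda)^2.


Rr = 80 * pi^2 * (0.021500)^2 = 80 * 9.869604 * 4.622500e-04 = 0.3650 ohm

0.3650 ohm


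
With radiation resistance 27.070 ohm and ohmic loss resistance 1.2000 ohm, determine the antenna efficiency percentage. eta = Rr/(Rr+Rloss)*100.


eta = 27.070 / (27.070 + 1.2000) * 100 = 95.76%

95.76%


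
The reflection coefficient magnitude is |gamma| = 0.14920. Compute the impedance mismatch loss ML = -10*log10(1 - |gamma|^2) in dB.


ML = -10 * log10(1 - 0.14920^2) = -10 * log10(0.97773936) = 0.09777 dB

0.09777 dB


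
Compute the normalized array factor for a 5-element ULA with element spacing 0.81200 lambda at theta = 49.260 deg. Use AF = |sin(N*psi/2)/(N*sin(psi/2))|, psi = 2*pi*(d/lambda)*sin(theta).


psi = 2*pi*0.81200*sin(49.260 deg) = 3.865637 rad
AF = |sin(5*3.865637/2) / (5*sin(3.865637/2))| = 0.05069

0.05069


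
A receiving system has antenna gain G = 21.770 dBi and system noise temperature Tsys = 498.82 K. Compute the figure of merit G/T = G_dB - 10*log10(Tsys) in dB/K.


G/T = 21.770 - 10*log10(498.82) = 21.770 - 26.97944 = -5.209 dB/K

-5.209 dB/K


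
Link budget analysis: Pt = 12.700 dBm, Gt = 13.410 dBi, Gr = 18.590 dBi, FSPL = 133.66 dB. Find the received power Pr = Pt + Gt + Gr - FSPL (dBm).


Pr = 12.700 + 13.410 + 18.590 - 133.66 = -88.96 dBm

-88.96 dBm


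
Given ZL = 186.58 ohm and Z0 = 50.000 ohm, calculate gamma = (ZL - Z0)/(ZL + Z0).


gamma = (186.58 - 50.000) / (186.58 + 50.000) = 0.5773

0.5773


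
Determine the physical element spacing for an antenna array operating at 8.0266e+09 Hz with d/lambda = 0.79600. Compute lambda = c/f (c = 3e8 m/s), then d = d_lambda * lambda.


lambda = c / f = 3.0000e+08 / 8.0266e+09 = 0.03737573 m
d = 0.79600 * 0.03737573 = 0.02975 m

0.02975 m


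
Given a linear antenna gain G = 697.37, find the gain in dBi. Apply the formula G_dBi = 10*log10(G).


G_dBi = 10 * log10(697.37) = 28.43 dBi

28.43 dBi


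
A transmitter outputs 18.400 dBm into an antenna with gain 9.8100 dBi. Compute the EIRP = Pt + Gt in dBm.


EIRP = Pt + Gt = 18.400 + 9.8100 = 28.21 dBm

28.21 dBm


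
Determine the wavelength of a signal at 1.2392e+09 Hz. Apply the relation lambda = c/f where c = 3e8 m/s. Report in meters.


lambda = c / f = 3.0000e+08 / 1.2392e+09 = 0.2421 m

0.2421 m


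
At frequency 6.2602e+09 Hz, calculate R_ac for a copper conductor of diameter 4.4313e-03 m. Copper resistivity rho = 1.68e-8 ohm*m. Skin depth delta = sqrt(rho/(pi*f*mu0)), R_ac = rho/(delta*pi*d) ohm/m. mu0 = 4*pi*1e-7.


delta = sqrt(1.68e-8 / (pi * 6.2602e+09 * 4*pi*1e-7)) = 8.244810e-07 m
R_ac = 1.68e-8 / (8.244810e-07 * pi * 4.4313e-03) = 1.464 ohm/m

1.464 ohm/m


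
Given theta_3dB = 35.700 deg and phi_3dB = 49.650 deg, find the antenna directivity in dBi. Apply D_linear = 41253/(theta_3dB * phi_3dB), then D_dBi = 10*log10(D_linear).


D_linear = 41253 / (35.700 * 49.650) = 23.27384
D_dBi = 10 * log10(23.27384) = 13.67 dBi

13.67 dBi


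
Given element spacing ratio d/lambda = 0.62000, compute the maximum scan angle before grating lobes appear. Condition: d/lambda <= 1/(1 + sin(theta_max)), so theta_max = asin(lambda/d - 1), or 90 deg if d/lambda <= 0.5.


lambda/d - 1 = 1/0.62000 - 1 = 0.6129032
theta_max = asin(0.6129032) = 37.80 deg

37.80 deg


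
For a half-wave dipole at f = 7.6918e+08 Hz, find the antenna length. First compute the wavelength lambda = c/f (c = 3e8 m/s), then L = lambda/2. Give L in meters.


lambda = c / f = 3.0000e+08 / 7.6918e+08 = 0.3900257 m
L = lambda / 2 = 0.3900257 / 2 = 0.1950 m

0.1950 m


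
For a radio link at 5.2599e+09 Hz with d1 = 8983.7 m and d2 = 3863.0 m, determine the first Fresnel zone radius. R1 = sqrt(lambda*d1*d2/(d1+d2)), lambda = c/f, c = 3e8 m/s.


lambda = c / f = 3.0000e+08 / 5.2599e+09 = 0.05703530 m
R1 = sqrt(0.05703530 * 8983.7 * 3863.0 / (8983.7 + 3863.0)) = 12.41 m

12.41 m


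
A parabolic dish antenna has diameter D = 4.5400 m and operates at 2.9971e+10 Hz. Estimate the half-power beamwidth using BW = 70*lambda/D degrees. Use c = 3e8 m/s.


lambda = c / f = 3.0000e+08 / 2.9971e+10 = 0.01000968 m
BW = 70 * 0.01000968 / 4.5400 = 0.1543 deg

0.1543 deg


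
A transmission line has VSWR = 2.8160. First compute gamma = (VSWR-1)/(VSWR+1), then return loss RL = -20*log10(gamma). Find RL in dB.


gamma = (2.8160 - 1) / (2.8160 + 1) = 0.4758910
RL = -20 * log10(0.4758910) = 6.450 dB

6.450 dB


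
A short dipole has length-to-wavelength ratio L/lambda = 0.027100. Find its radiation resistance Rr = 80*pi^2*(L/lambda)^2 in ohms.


Rr = 80 * pi^2 * (0.027100)^2 = 80 * 9.869604 * 7.344100e-04 = 0.5799 ohm

0.5799 ohm


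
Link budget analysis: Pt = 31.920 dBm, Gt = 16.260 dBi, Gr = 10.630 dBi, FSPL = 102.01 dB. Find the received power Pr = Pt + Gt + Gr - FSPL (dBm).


Pr = 31.920 + 16.260 + 10.630 - 102.01 = -43.20 dBm

-43.20 dBm


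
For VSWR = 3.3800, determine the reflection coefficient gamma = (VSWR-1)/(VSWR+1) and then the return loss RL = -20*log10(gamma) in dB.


gamma = (3.3800 - 1) / (3.3800 + 1) = 0.5433790
RL = -20 * log10(0.5433790) = 5.298 dB

5.298 dB


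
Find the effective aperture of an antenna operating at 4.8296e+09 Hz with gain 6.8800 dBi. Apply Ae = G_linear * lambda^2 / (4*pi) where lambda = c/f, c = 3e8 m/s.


lambda = c / f = 3.0000e+08 / 4.8296e+09 = 0.06211695 m
G_linear = 10^(6.8800/10) = 4.875285
Ae = G_linear * lambda^2 / (4*pi) = 4.875285 * 0.06211695^2 / (4*pi) = 1.497e-03 m^2

1.497e-03 m^2


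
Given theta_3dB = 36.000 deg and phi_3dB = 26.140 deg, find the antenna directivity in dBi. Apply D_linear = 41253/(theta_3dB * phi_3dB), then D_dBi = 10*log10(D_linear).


D_linear = 41253 / (36.000 * 26.140) = 43.83767
D_dBi = 10 * log10(43.83767) = 16.42 dBi

16.42 dBi


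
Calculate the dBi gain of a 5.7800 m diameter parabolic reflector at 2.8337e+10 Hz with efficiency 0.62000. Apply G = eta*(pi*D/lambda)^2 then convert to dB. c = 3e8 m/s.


lambda = c / f = 3.0000e+08 / 2.8337e+10 = 0.01058687 m
G_linear = 0.62000 * (pi * 5.7800 / 0.01058687)^2 = 1.823946e+06
G_dBi = 10 * log10(1.823946e+06) = 62.61 dBi

62.61 dBi


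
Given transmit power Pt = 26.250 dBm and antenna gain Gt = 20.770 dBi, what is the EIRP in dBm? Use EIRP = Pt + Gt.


EIRP = Pt + Gt = 26.250 + 20.770 = 47.02 dBm

47.02 dBm


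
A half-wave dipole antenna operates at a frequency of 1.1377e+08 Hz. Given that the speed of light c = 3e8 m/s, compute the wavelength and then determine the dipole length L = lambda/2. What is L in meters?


lambda = c / f = 3.0000e+08 / 1.1377e+08 = 2.636899 m
L = lambda / 2 = 2.636899 / 2 = 1.318 m

1.318 m


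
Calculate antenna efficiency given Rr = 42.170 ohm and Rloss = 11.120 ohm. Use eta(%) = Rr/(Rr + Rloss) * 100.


eta = 42.170 / (42.170 + 11.120) * 100 = 79.13%

79.13%


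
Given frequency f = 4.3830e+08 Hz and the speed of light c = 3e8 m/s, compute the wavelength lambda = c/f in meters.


lambda = c / f = 3.0000e+08 / 4.3830e+08 = 0.6845 m

0.6845 m


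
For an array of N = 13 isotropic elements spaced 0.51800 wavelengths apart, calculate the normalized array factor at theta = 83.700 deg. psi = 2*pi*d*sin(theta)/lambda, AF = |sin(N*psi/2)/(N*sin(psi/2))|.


psi = 2*pi*0.51800*sin(83.700 deg) = 3.235035 rad
AF = |sin(13*3.235035/2) / (13*sin(3.235035/2))| = 0.06323

0.06323


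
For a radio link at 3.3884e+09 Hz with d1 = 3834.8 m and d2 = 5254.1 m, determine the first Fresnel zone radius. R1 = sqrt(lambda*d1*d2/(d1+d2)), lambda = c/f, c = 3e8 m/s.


lambda = c / f = 3.0000e+08 / 3.3884e+09 = 0.08853736 m
R1 = sqrt(0.08853736 * 3834.8 * 5254.1 / (3834.8 + 5254.1)) = 14.01 m

14.01 m


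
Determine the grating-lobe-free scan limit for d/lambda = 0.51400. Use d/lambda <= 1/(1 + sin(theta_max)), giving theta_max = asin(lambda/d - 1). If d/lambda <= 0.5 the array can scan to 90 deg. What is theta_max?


lambda/d - 1 = 1/0.51400 - 1 = 0.9455253
theta_max = asin(0.9455253) = 71.00 deg

71.00 deg


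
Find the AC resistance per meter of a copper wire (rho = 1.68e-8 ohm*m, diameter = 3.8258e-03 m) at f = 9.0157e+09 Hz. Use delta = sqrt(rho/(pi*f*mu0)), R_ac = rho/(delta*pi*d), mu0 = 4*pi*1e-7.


delta = sqrt(1.68e-8 / (pi * 9.0157e+09 * 4*pi*1e-7)) = 6.870290e-07 m
R_ac = 1.68e-8 / (6.870290e-07 * pi * 3.8258e-03) = 2.035 ohm/m

2.035 ohm/m


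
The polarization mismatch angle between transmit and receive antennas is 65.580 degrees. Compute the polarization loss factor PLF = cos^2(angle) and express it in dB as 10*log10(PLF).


PLF_linear = cos^2(65.580 deg) = 0.1709180
PLF_dB = 10 * log10(0.1709180) = -7.672 dB

-7.672 dB


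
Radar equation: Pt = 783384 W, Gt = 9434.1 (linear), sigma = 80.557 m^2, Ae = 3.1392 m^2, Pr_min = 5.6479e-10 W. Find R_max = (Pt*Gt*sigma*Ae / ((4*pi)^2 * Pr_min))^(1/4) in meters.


R^4 = 783384*9434.1*80.557*3.1392 / ((4*pi)^2 * 5.6479e-10) = 2.095515e+19
R_max = 2.095515e+19^0.25 = 67659 m

67659 m


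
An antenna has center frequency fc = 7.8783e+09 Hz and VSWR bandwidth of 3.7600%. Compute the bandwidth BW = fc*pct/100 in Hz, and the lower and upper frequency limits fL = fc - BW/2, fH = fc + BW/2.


BW = 7.8783e+09 * 3.7600/100 = 2.962241e+08 Hz
fL = 7.8783e+09 - 2.962241e+08/2 = 7.730e+09 Hz
fH = 7.8783e+09 + 2.962241e+08/2 = 8.026e+09 Hz

BW=2.962e+08 Hz, fL=7.730e+09 Hz, fH=8.026e+09 Hz


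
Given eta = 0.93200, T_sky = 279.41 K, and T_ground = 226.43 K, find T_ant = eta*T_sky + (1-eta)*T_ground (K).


T_ant = 0.93200 * 279.41 + (1 - 0.93200) * 226.43 = 275.8 K

275.8 K


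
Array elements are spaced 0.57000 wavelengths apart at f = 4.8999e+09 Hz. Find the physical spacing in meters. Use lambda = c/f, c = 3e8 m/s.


lambda = c / f = 3.0000e+08 / 4.8999e+09 = 0.06122574 m
d = 0.57000 * 0.06122574 = 0.03490 m

0.03490 m


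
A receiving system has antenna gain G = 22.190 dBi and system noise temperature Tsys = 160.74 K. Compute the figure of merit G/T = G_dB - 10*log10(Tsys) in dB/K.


G/T = 22.190 - 10*log10(160.74) = 22.190 - 22.06124 = 0.1288 dB/K

0.1288 dB/K


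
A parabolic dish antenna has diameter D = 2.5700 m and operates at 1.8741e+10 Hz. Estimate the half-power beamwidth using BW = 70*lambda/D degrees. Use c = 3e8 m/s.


lambda = c / f = 3.0000e+08 / 1.8741e+10 = 0.01600768 m
BW = 70 * 0.01600768 / 2.5700 = 0.4360 deg

0.4360 deg


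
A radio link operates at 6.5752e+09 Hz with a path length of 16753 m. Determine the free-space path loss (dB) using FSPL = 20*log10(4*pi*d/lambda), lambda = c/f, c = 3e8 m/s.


lambda = c / f = 3.0000e+08 / 6.5752e+09 = 0.04562599 m
FSPL = 20 * log10(4*pi*16753/0.04562599) = 133.3 dB

133.3 dB


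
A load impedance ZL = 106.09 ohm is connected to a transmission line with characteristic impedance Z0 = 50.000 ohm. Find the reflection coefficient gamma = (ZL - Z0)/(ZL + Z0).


gamma = (106.09 - 50.000) / (106.09 + 50.000) = 0.3593

0.3593


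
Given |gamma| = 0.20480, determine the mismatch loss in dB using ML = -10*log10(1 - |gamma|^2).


ML = -10 * log10(1 - 0.20480^2) = -10 * log10(0.95805696) = 0.1861 dB

0.1861 dB


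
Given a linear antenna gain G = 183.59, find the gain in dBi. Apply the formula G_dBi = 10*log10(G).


G_dBi = 10 * log10(183.59) = 22.64 dBi

22.64 dBi


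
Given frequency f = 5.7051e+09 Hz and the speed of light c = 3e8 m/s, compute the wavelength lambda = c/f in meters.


lambda = c / f = 3.0000e+08 / 5.7051e+09 = 0.05258 m

0.05258 m


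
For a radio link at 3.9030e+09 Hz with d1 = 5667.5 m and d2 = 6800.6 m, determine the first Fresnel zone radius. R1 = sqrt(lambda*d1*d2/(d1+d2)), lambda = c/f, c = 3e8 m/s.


lambda = c / f = 3.0000e+08 / 3.9030e+09 = 0.07686395 m
R1 = sqrt(0.07686395 * 5667.5 * 6800.6 / (5667.5 + 6800.6)) = 15.41 m

15.41 m


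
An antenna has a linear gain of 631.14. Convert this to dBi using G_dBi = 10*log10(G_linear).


G_dBi = 10 * log10(631.14) = 28.00 dBi

28.00 dBi


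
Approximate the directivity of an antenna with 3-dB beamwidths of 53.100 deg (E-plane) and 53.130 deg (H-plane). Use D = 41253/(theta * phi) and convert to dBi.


D_linear = 41253 / (53.100 * 53.130) = 14.62249
D_dBi = 10 * log10(14.62249) = 11.65 dBi

11.65 dBi


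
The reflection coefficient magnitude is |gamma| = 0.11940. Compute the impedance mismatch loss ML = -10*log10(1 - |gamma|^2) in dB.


ML = -10 * log10(1 - 0.11940^2) = -10 * log10(0.98574364) = 0.06236 dB

0.06236 dB


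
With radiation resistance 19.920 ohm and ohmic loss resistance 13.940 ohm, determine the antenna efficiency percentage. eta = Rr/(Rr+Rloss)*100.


eta = 19.920 / (19.920 + 13.940) * 100 = 58.83%

58.83%


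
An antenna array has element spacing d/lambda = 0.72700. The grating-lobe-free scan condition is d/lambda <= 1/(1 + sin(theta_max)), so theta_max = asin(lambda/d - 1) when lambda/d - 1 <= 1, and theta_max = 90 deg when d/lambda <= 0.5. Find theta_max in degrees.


lambda/d - 1 = 1/0.72700 - 1 = 0.3755158
theta_max = asin(0.3755158) = 22.06 deg

22.06 deg


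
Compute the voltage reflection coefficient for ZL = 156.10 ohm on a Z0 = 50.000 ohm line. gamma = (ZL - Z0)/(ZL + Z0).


gamma = (156.10 - 50.000) / (156.10 + 50.000) = 0.5148

0.5148


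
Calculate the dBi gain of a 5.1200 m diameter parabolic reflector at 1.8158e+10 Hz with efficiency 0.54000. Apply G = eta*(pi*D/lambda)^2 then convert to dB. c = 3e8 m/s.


lambda = c / f = 3.0000e+08 / 1.8158e+10 = 0.01652164 m
G_linear = 0.54000 * (pi * 5.1200 / 0.01652164)^2 = 511831.6
G_dBi = 10 * log10(511831.6) = 57.09 dBi

57.09 dBi


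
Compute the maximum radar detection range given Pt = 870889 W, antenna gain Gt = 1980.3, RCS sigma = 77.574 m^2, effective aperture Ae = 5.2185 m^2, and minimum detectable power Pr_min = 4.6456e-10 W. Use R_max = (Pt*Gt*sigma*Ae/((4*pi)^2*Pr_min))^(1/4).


R^4 = 870889*1980.3*77.574*5.2185 / ((4*pi)^2 * 4.6456e-10) = 9.516870e+18
R_max = 9.516870e+18^0.25 = 55542 m

55542 m


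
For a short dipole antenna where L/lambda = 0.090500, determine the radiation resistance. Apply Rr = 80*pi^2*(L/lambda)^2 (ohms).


Rr = 80 * pi^2 * (0.090500)^2 = 80 * 9.869604 * 8.190250e-03 = 6.467 ohm

6.467 ohm


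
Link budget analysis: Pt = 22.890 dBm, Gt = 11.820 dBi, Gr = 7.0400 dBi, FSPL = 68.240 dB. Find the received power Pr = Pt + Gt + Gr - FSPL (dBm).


Pr = 22.890 + 11.820 + 7.0400 - 68.240 = -26.49 dBm

-26.49 dBm


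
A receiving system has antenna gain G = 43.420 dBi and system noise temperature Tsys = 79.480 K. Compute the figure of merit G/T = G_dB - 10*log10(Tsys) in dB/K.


G/T = 43.420 - 10*log10(79.480) = 43.420 - 19.00258 = 24.42 dB/K

24.42 dB/K


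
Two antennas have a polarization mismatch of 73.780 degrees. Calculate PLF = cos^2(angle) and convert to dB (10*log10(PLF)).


PLF_linear = cos^2(73.780 deg) = 0.07802318
PLF_dB = 10 * log10(0.07802318) = -11.08 dB

-11.08 dB


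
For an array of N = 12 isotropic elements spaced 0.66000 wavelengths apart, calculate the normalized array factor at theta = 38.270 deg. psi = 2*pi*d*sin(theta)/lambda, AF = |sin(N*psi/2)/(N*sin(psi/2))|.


psi = 2*pi*0.66000*sin(38.270 deg) = 2.568459 rad
AF = |sin(12*2.568459/2) / (12*sin(2.568459/2))| = 0.02544

0.02544


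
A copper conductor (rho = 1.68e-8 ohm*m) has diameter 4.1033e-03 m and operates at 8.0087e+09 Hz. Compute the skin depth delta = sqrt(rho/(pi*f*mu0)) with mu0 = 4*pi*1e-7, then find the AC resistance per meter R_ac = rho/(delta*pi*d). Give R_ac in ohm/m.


delta = sqrt(1.68e-8 / (pi * 8.0087e+09 * 4*pi*1e-7)) = 7.289433e-07 m
R_ac = 1.68e-8 / (7.289433e-07 * pi * 4.1033e-03) = 1.788 ohm/m

1.788 ohm/m


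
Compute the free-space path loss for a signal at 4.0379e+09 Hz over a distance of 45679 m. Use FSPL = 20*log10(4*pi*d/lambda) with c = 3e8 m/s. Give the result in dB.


lambda = c / f = 3.0000e+08 / 4.0379e+09 = 0.07429604 m
FSPL = 20 * log10(4*pi*45679/0.07429604) = 137.8 dB

137.8 dB


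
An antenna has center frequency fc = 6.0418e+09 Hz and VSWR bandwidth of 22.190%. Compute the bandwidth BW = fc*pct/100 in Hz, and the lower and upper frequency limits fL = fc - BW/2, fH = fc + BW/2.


BW = 6.0418e+09 * 22.190/100 = 1.340675e+09 Hz
fL = 6.0418e+09 - 1.340675e+09/2 = 5.371e+09 Hz
fH = 6.0418e+09 + 1.340675e+09/2 = 6.712e+09 Hz

BW=1.341e+09 Hz, fL=5.371e+09 Hz, fH=6.712e+09 Hz


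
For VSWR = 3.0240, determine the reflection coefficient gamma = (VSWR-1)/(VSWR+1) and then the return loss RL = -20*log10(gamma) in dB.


gamma = (3.0240 - 1) / (3.0240 + 1) = 0.5029821
RL = -20 * log10(0.5029821) = 5.969 dB

5.969 dB


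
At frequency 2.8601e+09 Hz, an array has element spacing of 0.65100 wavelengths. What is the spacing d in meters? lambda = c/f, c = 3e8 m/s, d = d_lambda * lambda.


lambda = c / f = 3.0000e+08 / 2.8601e+09 = 0.1048914 m
d = 0.65100 * 0.1048914 = 0.06828 m

0.06828 m


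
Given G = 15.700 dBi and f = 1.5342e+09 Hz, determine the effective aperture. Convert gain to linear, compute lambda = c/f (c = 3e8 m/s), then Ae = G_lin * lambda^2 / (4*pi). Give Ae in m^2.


lambda = c / f = 3.0000e+08 / 1.5342e+09 = 0.1955417 m
G_linear = 10^(15.700/10) = 37.15352
Ae = G_linear * lambda^2 / (4*pi) = 37.15352 * 0.1955417^2 / (4*pi) = 0.1130 m^2

0.1130 m^2


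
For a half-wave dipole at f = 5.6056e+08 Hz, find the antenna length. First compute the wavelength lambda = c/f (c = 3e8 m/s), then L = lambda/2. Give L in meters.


lambda = c / f = 3.0000e+08 / 5.6056e+08 = 0.5351791 m
L = lambda / 2 = 0.5351791 / 2 = 0.2676 m

0.2676 m


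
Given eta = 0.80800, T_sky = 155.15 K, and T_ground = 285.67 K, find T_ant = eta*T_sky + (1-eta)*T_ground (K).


T_ant = 0.80800 * 155.15 + (1 - 0.80800) * 285.67 = 180.2 K

180.2 K


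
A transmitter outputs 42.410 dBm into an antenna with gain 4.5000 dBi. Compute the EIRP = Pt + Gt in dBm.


EIRP = Pt + Gt = 42.410 + 4.5000 = 46.91 dBm

46.91 dBm


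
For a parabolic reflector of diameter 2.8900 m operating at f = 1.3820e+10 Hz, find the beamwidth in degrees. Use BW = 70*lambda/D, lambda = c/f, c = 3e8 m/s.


lambda = c / f = 3.0000e+08 / 1.3820e+10 = 0.02170767 m
BW = 70 * 0.02170767 / 2.8900 = 0.5258 deg

0.5258 deg


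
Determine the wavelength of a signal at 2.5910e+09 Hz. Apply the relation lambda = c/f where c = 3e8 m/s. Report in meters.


lambda = c / f = 3.0000e+08 / 2.5910e+09 = 0.1158 m

0.1158 m


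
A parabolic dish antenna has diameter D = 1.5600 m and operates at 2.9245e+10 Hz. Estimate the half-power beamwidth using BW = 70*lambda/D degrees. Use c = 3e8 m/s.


lambda = c / f = 3.0000e+08 / 2.9245e+10 = 0.01025816 m
BW = 70 * 0.01025816 / 1.5600 = 0.4603 deg

0.4603 deg


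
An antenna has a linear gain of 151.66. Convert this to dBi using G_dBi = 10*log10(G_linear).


G_dBi = 10 * log10(151.66) = 21.81 dBi

21.81 dBi


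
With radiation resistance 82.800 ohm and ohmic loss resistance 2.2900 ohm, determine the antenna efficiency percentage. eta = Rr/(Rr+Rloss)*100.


eta = 82.800 / (82.800 + 2.2900) * 100 = 97.31%

97.31%


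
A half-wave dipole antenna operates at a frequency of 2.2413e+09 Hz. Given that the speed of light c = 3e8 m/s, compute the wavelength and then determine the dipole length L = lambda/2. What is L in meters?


lambda = c / f = 3.0000e+08 / 2.2413e+09 = 0.1338509 m
L = lambda / 2 = 0.1338509 / 2 = 0.06693 m

0.06693 m


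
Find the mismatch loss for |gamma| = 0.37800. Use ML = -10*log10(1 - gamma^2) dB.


ML = -10 * log10(1 - 0.37800^2) = -10 * log10(0.857116) = 0.6696 dB

0.6696 dB


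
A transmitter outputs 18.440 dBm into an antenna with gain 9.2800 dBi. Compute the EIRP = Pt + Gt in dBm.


EIRP = Pt + Gt = 18.440 + 9.2800 = 27.72 dBm

27.72 dBm


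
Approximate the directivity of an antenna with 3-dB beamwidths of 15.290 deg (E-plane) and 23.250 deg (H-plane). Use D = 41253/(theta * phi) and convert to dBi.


D_linear = 41253 / (15.290 * 23.250) = 116.0446
D_dBi = 10 * log10(116.0446) = 20.65 dBi

20.65 dBi


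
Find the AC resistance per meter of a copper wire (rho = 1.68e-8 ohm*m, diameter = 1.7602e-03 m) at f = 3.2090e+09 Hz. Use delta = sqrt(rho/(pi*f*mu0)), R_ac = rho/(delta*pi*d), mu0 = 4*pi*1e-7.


delta = sqrt(1.68e-8 / (pi * 3.2090e+09 * 4*pi*1e-7)) = 1.151569e-06 m
R_ac = 1.68e-8 / (1.151569e-06 * pi * 1.7602e-03) = 2.638 ohm/m

2.638 ohm/m


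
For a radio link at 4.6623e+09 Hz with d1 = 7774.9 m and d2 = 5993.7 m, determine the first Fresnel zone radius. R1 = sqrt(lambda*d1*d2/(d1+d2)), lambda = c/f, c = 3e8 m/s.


lambda = c / f = 3.0000e+08 / 4.6623e+09 = 0.06434592 m
R1 = sqrt(0.06434592 * 7774.9 * 5993.7 / (7774.9 + 5993.7)) = 14.76 m

14.76 m


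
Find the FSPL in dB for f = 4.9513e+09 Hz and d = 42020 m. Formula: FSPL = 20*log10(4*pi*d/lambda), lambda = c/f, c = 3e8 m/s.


lambda = c / f = 3.0000e+08 / 4.9513e+09 = 0.06059015 m
FSPL = 20 * log10(4*pi*42020/0.06059015) = 138.8 dB

138.8 dB


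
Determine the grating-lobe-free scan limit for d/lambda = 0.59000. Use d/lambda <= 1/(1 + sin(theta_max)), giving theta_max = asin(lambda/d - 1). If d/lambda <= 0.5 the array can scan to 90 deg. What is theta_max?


lambda/d - 1 = 1/0.59000 - 1 = 0.6949153
theta_max = asin(0.6949153) = 44.02 deg

44.02 deg


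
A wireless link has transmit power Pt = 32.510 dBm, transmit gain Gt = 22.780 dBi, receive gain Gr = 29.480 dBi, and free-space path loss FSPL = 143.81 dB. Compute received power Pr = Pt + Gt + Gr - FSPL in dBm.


Pr = 32.510 + 22.780 + 29.480 - 143.81 = -59.04 dBm

-59.04 dBm


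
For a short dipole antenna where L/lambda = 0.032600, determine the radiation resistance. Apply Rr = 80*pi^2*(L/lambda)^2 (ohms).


Rr = 80 * pi^2 * (0.032600)^2 = 80 * 9.869604 * 1.062760e-03 = 0.8391 ohm

0.8391 ohm


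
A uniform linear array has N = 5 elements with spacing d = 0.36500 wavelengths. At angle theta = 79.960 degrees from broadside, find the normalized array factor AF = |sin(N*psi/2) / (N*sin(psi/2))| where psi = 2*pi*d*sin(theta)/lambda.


psi = 2*pi*0.36500*sin(79.960 deg) = 2.258243 rad
AF = |sin(5*2.258243/2) / (5*sin(2.258243/2))| = 0.1317

0.1317


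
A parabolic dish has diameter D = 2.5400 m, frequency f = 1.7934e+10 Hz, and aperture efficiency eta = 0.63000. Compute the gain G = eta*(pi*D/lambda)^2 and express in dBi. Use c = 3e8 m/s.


lambda = c / f = 3.0000e+08 / 1.7934e+10 = 0.01672800 m
G_linear = 0.63000 * (pi * 2.5400 / 0.01672800)^2 = 143357.3
G_dBi = 10 * log10(143357.3) = 51.56 dBi

51.56 dBi


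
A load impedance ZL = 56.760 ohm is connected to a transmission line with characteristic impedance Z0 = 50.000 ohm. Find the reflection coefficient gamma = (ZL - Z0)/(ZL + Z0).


gamma = (56.760 - 50.000) / (56.760 + 50.000) = 0.06332

0.06332


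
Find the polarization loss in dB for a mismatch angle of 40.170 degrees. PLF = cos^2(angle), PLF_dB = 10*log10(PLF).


PLF_linear = cos^2(40.170 deg) = 0.5839006
PLF_dB = 10 * log10(0.5839006) = -2.337 dB

-2.337 dB


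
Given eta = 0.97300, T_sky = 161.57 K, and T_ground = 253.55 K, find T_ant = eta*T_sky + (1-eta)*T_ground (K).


T_ant = 0.97300 * 161.57 + (1 - 0.97300) * 253.55 = 164.1 K

164.1 K


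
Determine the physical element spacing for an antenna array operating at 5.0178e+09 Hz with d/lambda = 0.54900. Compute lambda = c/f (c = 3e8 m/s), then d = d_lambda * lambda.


lambda = c / f = 3.0000e+08 / 5.0178e+09 = 0.05978716 m
d = 0.54900 * 0.05978716 = 0.03282 m

0.03282 m


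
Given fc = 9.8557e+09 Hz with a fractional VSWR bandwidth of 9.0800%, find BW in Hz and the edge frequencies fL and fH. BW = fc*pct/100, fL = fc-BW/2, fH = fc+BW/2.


BW = 9.8557e+09 * 9.0800/100 = 8.948976e+08 Hz
fL = 9.8557e+09 - 8.948976e+08/2 = 9.408e+09 Hz
fH = 9.8557e+09 + 8.948976e+08/2 = 1.030e+10 Hz

BW=8.949e+08 Hz, fL=9.408e+09 Hz, fH=1.030e+10 Hz


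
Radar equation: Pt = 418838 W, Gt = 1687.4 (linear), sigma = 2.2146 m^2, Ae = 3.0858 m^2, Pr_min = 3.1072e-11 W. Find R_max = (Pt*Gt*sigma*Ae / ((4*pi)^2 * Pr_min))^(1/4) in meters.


R^4 = 418838*1687.4*2.2146*3.0858 / ((4*pi)^2 * 3.1072e-11) = 9.843244e+17
R_max = 9.843244e+17^0.25 = 31498 m

31498 m


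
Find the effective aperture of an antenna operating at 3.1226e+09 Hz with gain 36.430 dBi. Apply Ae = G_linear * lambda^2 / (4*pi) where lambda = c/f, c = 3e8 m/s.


lambda = c / f = 3.0000e+08 / 3.1226e+09 = 0.09607378 m
G_linear = 10^(36.430/10) = 4395.416
Ae = G_linear * lambda^2 / (4*pi) = 4395.416 * 0.09607378^2 / (4*pi) = 3.228 m^2

3.228 m^2


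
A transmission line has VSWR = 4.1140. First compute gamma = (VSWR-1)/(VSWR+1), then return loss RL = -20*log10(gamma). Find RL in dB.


gamma = (4.1140 - 1) / (4.1140 + 1) = 0.6089167
RL = -20 * log10(0.6089167) = 4.309 dB

4.309 dB


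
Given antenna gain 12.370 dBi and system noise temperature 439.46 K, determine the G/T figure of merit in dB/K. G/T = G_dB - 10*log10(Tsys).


G/T = 12.370 - 10*log10(439.46) = 12.370 - 26.42919 = -14.06 dB/K

-14.06 dB/K


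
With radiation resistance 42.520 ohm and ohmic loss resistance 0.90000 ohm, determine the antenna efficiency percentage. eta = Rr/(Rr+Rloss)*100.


eta = 42.520 / (42.520 + 0.90000) * 100 = 97.93%

97.93%


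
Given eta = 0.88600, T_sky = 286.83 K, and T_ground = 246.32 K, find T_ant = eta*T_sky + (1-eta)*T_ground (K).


T_ant = 0.88600 * 286.83 + (1 - 0.88600) * 246.32 = 282.2 K

282.2 K


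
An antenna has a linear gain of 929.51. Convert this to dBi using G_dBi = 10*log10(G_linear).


G_dBi = 10 * log10(929.51) = 29.68 dBi

29.68 dBi


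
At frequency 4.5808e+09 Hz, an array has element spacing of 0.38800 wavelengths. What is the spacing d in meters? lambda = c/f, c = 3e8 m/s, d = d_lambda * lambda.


lambda = c / f = 3.0000e+08 / 4.5808e+09 = 0.06549074 m
d = 0.38800 * 0.06549074 = 0.02541 m

0.02541 m


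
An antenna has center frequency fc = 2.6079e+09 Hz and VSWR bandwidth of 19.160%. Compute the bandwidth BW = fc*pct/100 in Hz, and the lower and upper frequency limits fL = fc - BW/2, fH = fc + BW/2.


BW = 2.6079e+09 * 19.160/100 = 4.996736e+08 Hz
fL = 2.6079e+09 - 4.996736e+08/2 = 2.358e+09 Hz
fH = 2.6079e+09 + 4.996736e+08/2 = 2.858e+09 Hz

BW=4.997e+08 Hz, fL=2.358e+09 Hz, fH=2.858e+09 Hz


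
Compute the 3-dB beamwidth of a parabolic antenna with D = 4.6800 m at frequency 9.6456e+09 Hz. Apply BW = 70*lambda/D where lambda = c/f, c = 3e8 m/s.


lambda = c / f = 3.0000e+08 / 9.6456e+09 = 0.03110226 m
BW = 70 * 0.03110226 / 4.6800 = 0.4652 deg

0.4652 deg


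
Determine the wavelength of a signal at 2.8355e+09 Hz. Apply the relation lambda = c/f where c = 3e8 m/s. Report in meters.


lambda = c / f = 3.0000e+08 / 2.8355e+09 = 0.1058 m

0.1058 m


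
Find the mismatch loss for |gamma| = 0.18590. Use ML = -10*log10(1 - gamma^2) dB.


ML = -10 * log10(1 - 0.18590^2) = -10 * log10(0.96544119) = 0.1527 dB

0.1527 dB


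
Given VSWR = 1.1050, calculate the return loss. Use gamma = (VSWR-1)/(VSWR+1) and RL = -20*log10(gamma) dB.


gamma = (1.1050 - 1) / (1.1050 + 1) = 0.04988124
RL = -20 * log10(0.04988124) = 26.04 dB

26.04 dB


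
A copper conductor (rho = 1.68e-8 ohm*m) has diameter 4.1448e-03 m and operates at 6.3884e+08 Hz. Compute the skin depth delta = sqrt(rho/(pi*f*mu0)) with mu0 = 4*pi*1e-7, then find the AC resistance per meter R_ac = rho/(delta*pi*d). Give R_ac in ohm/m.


delta = sqrt(1.68e-8 / (pi * 6.3884e+08 * 4*pi*1e-7)) = 2.580945e-06 m
R_ac = 1.68e-8 / (2.580945e-06 * pi * 4.1448e-03) = 0.4999 ohm/m

0.4999 ohm/m


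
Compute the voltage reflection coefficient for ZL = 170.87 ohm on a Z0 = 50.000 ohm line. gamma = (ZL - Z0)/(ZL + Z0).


gamma = (170.87 - 50.000) / (170.87 + 50.000) = 0.5472

0.5472


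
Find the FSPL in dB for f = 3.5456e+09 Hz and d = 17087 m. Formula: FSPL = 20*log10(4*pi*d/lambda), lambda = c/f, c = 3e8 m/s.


lambda = c / f = 3.0000e+08 / 3.5456e+09 = 0.08461191 m
FSPL = 20 * log10(4*pi*17087/0.08461191) = 128.1 dB

128.1 dB


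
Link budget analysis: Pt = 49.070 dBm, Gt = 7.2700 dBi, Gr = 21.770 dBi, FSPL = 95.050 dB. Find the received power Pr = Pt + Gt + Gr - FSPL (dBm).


Pr = 49.070 + 7.2700 + 21.770 - 95.050 = -16.94 dBm

-16.94 dBm


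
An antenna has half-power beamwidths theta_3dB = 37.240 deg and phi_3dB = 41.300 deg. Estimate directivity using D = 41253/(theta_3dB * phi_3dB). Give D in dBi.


D_linear = 41253 / (37.240 * 41.300) = 26.82229
D_dBi = 10 * log10(26.82229) = 14.28 dBi

14.28 dBi
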